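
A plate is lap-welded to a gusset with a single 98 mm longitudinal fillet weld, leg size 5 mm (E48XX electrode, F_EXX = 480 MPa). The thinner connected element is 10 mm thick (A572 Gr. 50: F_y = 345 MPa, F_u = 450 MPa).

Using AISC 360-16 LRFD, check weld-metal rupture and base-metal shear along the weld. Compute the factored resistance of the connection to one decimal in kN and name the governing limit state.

Weld metal: throat = 0.707×5 = 3.535 mm, L = 98 mm. φR_n = 0.75 × 0.6 × 480 × 3.535 × 98 = 74.8 kN.
Base metal shear (10 mm plate): yield φR_n = 1.0×0.6×345×10×98 = 202.9 kN; rupture φR_n = 0.75×0.6×450×10×98 = 198.5 kN; take 198.5 kN (rupture).
Governing: min(74.8, 198.5) = 74.8 kN → weld metal.

74.8 kN (weld metal governs)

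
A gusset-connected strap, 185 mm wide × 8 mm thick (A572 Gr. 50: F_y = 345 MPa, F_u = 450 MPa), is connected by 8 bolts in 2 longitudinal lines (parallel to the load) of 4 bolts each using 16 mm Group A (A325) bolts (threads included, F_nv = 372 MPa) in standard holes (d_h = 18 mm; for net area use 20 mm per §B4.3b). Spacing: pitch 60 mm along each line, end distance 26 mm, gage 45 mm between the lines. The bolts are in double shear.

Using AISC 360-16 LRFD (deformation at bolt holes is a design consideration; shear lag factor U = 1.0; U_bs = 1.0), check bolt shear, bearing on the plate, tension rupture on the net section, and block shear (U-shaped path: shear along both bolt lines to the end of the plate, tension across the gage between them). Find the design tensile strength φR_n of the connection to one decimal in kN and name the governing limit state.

Bolt shear: A_b = π(16)²/4 = 201.06 mm². φR_n = 0.75 × 372 × 201.06 × 8 × 2 = 897.5 kN.
Bearing (8 mm plate, F_u = 450 MPa): end bolts L_c = 26 − 18/2 = 17, R_n = min(1.2×17×8×450, 2.4×16×8×450) = 73.44 kN/bolt; interior L_c = 60 − 18 = 42, R_n = 138.24 kN/bolt. φR_n = 0.75 × (2×73.44 + 6×138.24) = 732.2 kN.
Tension rupture (net): A_n = (185 − 2×20)×8 = 1160 mm² (U = 1.0, A_e = A_n). φR_n = 0.75 × 450 × 1160 = 391.5 kN.
Block shear: shear path 2×[26+3×60] = 2×206 mm, A_gv = 3296, A_nv = 2×(206 − 3.5×20)×8 = 2176 mm²; tension across gage: (45 − 1×20)×8 = 200 mm². R_n = min(0.6×450×2176, 0.6×345×3296) + 1.0×450×200 = min(587.52, 682.27) + 90 = 677.52 kN. φR_n = 0.75 × 677.52 = 508.1 kN.
Governing: min(897.5, 732.2, 391.5, 508.1) = 391.5 kN → net-section rupture.

391.5 kN (net-section rupture governs)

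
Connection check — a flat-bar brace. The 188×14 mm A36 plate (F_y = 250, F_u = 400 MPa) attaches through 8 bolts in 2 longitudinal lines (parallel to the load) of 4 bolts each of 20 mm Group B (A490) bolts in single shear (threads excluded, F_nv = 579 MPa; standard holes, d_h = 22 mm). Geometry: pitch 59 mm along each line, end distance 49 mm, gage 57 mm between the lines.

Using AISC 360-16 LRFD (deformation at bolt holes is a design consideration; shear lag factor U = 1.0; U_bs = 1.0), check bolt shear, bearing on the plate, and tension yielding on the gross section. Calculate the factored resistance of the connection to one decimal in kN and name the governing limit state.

Bolt shear: A_b = π(20)²/4 = 314.16 mm². φR_n = 0.75 × 579 × 314.16 × 8 × 1 = 1091.4 kN.
Bearing (14 mm plate, F_u = 400 MPa): end bolts L_c = 49 − 22/2 = 38, R_n = min(1.2×38×14×400, 2.4×20×14×400) = 255.36 kN/bolt; interior L_c = 59 − 22 = 37, R_n = 248.64 kN/bolt. φR_n = 0.75 × (2×255.36 + 6×248.64) = 1501.9 kN.
Tension yield (gross): A_g = 188×14 = 2632 mm². φR_n = 0.90 × 250 × 2632 = 592.2 kN.
Governing: min(1091.4, 1501.9, 592.2) = 592.2 kN → gross-section yield.

592.2 kN (gross-section yield governs)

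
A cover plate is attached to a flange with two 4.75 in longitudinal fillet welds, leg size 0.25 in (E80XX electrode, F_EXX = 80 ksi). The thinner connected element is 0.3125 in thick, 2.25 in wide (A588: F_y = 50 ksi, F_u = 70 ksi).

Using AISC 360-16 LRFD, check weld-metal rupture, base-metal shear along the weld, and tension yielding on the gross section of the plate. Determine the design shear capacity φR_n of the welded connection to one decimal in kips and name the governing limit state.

31.6 kips (gross-section yield governs)

Weld metal: throat = 0.707×0.25 = 0.17675 in, L = 2×4.75 = 9.5 in. φR_n = 0.75 × 0.6 × 80 × 0.17675 × 9.5 = 60.4 kips.
Base metal shear (0.3125 in plate): yield φR_n = 1.0×0.6×50×0.3125×9.5 = 89.1 kips; rupture φR_n = 0.75×0.6×70×0.3125×9.5 = 93.5 kips; take 89.1 kips (yield).
Tension yield (gross): A_g = 2.25×0.3125 = 0.70313 in². φR_n = 0.90 × 50 × 0.70313 = 31.6 kips.
Governing: min(60.4, 89.1, 31.6) = 31.6 kips → gross-section yield.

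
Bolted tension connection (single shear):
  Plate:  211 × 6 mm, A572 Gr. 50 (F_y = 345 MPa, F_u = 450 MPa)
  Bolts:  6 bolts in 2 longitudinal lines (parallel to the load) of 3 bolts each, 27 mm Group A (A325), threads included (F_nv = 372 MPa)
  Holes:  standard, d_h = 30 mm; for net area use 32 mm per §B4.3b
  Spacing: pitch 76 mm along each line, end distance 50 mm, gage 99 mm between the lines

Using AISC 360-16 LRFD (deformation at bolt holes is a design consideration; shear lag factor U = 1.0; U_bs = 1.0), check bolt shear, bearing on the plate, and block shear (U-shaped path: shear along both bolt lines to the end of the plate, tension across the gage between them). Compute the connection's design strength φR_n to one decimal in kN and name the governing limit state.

Bolt shear: A_b = π(27)²/4 = 572.56 mm². φR_n = 0.75 × 372 × 572.56 × 6 × 1 = 958.5 kN.
Bearing (6 mm plate, F_u = 450 MPa): end bolts L_c = 50 − 30/2 = 35, R_n = min(1.2×35×6×450, 2.4×27×6×450) = 113.4 kN/bolt; interior L_c = 76 − 30 = 46, R_n = 149.04 kN/bolt. φR_n = 0.75 × (2×113.4 + 4×149.04) = 617.2 kN.
Block shear: shear path 2×[50+2×76] = 2×202 mm, A_gv = 2424, A_nv = 2×(202 − 2.5×32)×6 = 1464 mm²; tension across gage: (99 − 1×32)×6 = 402 mm². R_n = min(0.6×450×1464, 0.6×345×2424) + 1.0×450×402 = min(395.28, 501.77) + 180.9 = 576.18 kN. φR_n = 0.75 × 576.18 = 432.1 kN.
Governing: min(958.5, 617.2, 432.1) = 432.1 kN → block shear.

432.1 kN (block shear governs)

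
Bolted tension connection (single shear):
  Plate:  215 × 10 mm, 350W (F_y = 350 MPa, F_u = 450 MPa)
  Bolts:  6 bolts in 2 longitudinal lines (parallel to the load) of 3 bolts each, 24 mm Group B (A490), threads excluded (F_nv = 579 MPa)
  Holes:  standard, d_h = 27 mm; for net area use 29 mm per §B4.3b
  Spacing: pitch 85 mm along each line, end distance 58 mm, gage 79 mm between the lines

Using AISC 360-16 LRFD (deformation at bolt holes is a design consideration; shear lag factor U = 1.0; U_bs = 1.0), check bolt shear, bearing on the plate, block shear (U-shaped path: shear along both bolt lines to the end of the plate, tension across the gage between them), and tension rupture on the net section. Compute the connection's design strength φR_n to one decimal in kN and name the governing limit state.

Bolt shear: A_b = π(24)²/4 = 452.39 mm². φR_n = 0.75 × 579 × 452.39 × 6 × 1 = 1178.7 kN.
Bearing (10 mm plate, F_u = 450 MPa): end bolts L_c = 58 − 27/2 = 44.5, R_n = min(1.2×44.5×10×450, 2.4×24×10×450) = 240.3 kN/bolt; interior L_c = 85 − 27 = 58, R_n = 259.2 kN/bolt. φR_n = 0.75 × (2×240.3 + 4×259.2) = 1138.1 kN.
Block shear: shear path 2×[58+2×85] = 2×228 mm, A_gv = 4560, A_nv = 2×(228 − 2.5×29)×10 = 3110 mm²; tension across gage: (79 − 1×29)×10 = 500 mm². R_n = min(0.6×450×3110, 0.6×350×4560) + 1.0×450×500 = min(839.7, 957.6) + 225 = 1064.7 kN. φR_n = 0.75 × 1064.7 = 798.5 kN.
Tension rupture (net): A_n = (215 − 2×29)×10 = 1570 mm² (U = 1.0, A_e = A_n). φR_n = 0.75 × 450 × 1570 = 529.9 kN.
Governing: min(1178.7, 1138.1, 798.5, 529.9) = 529.9 kN → net-section rupture.

529.9 kN (net-section rupture governs)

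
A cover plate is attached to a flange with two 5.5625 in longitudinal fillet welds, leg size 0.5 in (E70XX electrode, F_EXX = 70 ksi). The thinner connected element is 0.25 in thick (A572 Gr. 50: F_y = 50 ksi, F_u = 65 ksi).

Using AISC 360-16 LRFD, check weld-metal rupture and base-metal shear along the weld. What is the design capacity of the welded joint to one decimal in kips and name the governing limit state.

Weld metal: throat = 0.707×0.5 = 0.3535 in, L = 2×5.5625 = 11.125 in. φR_n = 0.75 × 0.6 × 70 × 0.3535 × 11.125 = 123.9 kips.
Base metal shear (0.25 in plate): yield φR_n = 1.0×0.6×50×0.25×11.125 = 83.4 kips; rupture φR_n = 0.75×0.6×65×0.25×11.125 = 81.4 kips; take 81.4 kips (rupture).
Governing: min(123.9, 81.4) = 81.4 kips → base-metal shear.

81.4 kips (base-metal shear governs)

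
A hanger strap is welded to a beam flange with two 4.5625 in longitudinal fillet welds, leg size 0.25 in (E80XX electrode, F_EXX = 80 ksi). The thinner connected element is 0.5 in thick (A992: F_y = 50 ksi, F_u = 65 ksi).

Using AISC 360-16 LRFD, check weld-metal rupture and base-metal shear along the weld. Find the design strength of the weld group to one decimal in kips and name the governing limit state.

Weld metal: throat = 0.707×0.25 = 0.17675 in, L = 2×4.5625 = 9.125 in. φR_n = 0.75 × 0.6 × 80 × 0.17675 × 9.125 = 58.1 kips.
Base metal shear (0.5 in plate): yield φR_n = 1.0×0.6×50×0.5×9.125 = 136.9 kips; rupture φR_n = 0.75×0.6×65×0.5×9.125 = 133.5 kips; take 133.5 kips (rupture).
Governing: min(58.1, 133.5) = 58.1 kips → weld metal.

58.1 kips (weld metal governs)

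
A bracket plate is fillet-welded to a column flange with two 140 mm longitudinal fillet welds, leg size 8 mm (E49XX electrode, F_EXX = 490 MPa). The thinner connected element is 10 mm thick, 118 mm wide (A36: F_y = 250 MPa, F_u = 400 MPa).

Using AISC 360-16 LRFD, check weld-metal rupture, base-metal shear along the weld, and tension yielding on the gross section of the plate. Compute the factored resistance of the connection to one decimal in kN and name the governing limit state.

Weld metal: throat = 0.707×8 = 5.656 mm, L = 2×140 = 280 mm. φR_n = 0.75 × 0.6 × 490 × 5.656 × 280 = 349.2 kN.
Base metal shear (10 mm plate): yield φR_n = 1.0×0.6×250×10×280 = 420.0 kN; rupture φR_n = 0.75×0.6×400×10×280 = 504.0 kN; take 420.0 kN (yield).
Tension yield (gross): A_g = 118×10 = 1180 mm². φR_n = 0.90 × 250 × 1180 = 265.5 kN.
Governing: min(349.2, 420.0, 265.5) = 265.5 kN → gross-section yield.

265.5 kN (gross-section yield governs)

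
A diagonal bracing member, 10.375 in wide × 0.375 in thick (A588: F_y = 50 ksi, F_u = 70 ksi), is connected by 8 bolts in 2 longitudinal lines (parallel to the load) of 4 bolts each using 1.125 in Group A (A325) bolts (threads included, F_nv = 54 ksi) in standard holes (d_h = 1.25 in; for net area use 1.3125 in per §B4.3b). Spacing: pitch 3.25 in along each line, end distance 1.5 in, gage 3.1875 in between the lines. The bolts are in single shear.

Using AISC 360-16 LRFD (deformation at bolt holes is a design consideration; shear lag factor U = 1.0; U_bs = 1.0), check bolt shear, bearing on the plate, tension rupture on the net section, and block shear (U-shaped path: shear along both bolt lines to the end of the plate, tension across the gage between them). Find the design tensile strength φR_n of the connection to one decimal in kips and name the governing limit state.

152.6 kips (net-section rupture governs)

Bolt shear: A_b = π(1.125)²/4 = 0.99402 in². φR_n = 0.75 × 54 × 0.99402 × 8 × 1 = 322.1 kips.
Bearing (0.375 in plate, F_u = 70 ksi): end bolts L_c = 1.5 − 1.25/2 = 0.875, R_n = min(1.2×0.875×0.375×70, 2.4×1.125×0.375×70) = 27.563 kips/bolt; interior L_c = 3.25 − 1.25 = 2, R_n = 63 kips/bolt. φR_n = 0.75 × (2×27.563 + 6×63) = 324.8 kips.
Tension rupture (net): A_n = (10.375 − 2×1.3125)×0.375 = 2.9063 in² (U = 1.0, A_e = A_n). φR_n = 0.75 × 70 × 2.9063 = 152.6 kips.
Block shear: shear path 2×[1.5+3×3.25] = 2×11.25 in, A_gv = 8.4375, A_nv = 2×(11.25 − 3.5×1.3125)×0.375 = 4.9922 in²; tension across gage: (3.1875 − 1×1.3125)×0.375 = 0.70313 in². R_n = min(0.6×70×4.9922, 0.6×50×8.4375) + 1.0×70×0.70313 = min(209.67, 253.13) + 49.219 = 258.89 kips. φR_n = 0.75 × 258.89 = 194.2 kips.
Governing: min(322.1, 324.8, 152.6, 194.2) = 152.6 kips → net-section rupture.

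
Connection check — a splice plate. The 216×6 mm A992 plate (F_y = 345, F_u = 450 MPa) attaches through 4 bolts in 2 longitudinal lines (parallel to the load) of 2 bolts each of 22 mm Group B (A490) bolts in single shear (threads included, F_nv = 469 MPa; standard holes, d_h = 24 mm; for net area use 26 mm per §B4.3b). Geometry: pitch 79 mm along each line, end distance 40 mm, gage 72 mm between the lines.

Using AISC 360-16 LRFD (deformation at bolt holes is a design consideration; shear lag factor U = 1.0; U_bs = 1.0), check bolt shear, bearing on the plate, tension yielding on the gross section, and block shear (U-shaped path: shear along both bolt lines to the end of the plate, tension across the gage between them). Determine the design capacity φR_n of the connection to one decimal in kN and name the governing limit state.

287.6 kN (block shear governs)

Bolt shear: A_b = π(22)²/4 = 380.13 mm². φR_n = 0.75 × 469 × 380.13 × 4 × 1 = 534.8 kN.
Bearing (6 mm plate, F_u = 450 MPa): end bolts L_c = 40 − 24/2 = 28, R_n = min(1.2×28×6×450, 2.4×22×6×450) = 90.72 kN/bolt; interior L_c = 79 − 24 = 55, R_n = 142.56 kN/bolt. φR_n = 0.75 × (2×90.72 + 2×142.56) = 349.9 kN.
Tension yield (gross): A_g = 216×6 = 1296 mm². φR_n = 0.90 × 345 × 1296 = 402.4 kN.
Block shear: shear path 2×[40+1×79] = 2×119 mm, A_gv = 1428, A_nv = 2×(119 − 1.5×26)×6 = 960 mm²; tension across gage: (72 − 1×26)×6 = 276 mm². R_n = min(0.6×450×960, 0.6×345×1428) + 1.0×450×276 = min(259.2, 295.6) + 124.2 = 383.4 kN. φR_n = 0.75 × 383.4 = 287.6 kN.
Governing: min(534.8, 349.9, 402.4, 287.6) = 287.6 kN → block shear.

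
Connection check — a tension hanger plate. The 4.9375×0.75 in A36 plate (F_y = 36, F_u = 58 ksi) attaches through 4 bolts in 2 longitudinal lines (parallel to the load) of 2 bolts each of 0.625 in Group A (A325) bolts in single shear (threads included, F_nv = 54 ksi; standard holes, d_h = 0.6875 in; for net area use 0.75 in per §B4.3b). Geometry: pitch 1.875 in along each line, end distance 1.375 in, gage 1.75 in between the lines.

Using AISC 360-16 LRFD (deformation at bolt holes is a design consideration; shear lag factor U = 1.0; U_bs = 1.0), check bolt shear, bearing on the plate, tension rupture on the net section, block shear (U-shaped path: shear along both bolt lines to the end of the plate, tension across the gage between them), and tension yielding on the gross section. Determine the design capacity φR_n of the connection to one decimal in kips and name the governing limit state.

Bolt shear: A_b = π(0.625)²/4 = 0.3068 in². φR_n = 0.75 × 54 × 0.3068 × 4 × 1 = 49.7 kips.
Bearing (0.75 in plate, F_u = 58 ksi): end bolts L_c = 1.375 − 0.6875/2 = 1.03125, R_n = min(1.2×1.03125×0.75×58, 2.4×0.625×0.75×58) = 53.831 kips/bolt; interior L_c = 1.875 − 0.6875 = 1.1875, R_n = 61.988 kips/bolt. φR_n = 0.75 × (2×53.831 + 2×61.988) = 173.7 kips.
Tension rupture (net): A_n = (4.9375 − 2×0.75)×0.75 = 2.5781 in² (U = 1.0, A_e = A_n). φR_n = 0.75 × 58 × 2.5781 = 112.1 kips.
Block shear: shear path 2×[1.375+1×1.875] = 2×3.25 in, A_gv = 4.875, A_nv = 2×(3.25 − 1.5×0.75)×0.75 = 3.1875 in²; tension across gage: (1.75 − 1×0.75)×0.75 = 0.75 in². R_n = min(0.6×58×3.1875, 0.6×36×4.875) + 1.0×58×0.75 = min(110.93, 105.3) + 43.5 = 148.8 kips. φR_n = 0.75 × 148.8 = 111.6 kips.
Tension yield (gross): A_g = 4.9375×0.75 = 3.7031 in². φR_n = 0.90 × 36 × 3.7031 = 120.0 kips.
Governing: min(49.7, 173.7, 112.1, 111.6, 120.0) = 49.7 kips → bolt shear.

49.7 kips (bolt shear governs)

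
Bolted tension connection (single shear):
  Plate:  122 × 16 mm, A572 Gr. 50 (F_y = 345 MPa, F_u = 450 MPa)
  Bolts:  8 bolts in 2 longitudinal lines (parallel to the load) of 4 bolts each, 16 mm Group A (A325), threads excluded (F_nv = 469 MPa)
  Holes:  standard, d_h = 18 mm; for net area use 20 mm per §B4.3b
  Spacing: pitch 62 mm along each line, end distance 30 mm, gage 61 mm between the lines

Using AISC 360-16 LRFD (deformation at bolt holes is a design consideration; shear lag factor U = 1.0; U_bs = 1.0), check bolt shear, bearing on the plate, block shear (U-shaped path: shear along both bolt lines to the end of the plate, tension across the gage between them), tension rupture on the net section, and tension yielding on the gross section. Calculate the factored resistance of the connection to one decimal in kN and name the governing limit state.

Bolt shear: A_b = π(16)²/4 = 201.06 mm². φR_n = 0.75 × 469 × 201.06 × 8 × 1 = 565.8 kN.
Bearing (16 mm plate, F_u = 450 MPa): end bolts L_c = 30 − 18/2 = 21, R_n = min(1.2×21×16×450, 2.4×16×16×450) = 181.44 kN/bolt; interior L_c = 62 − 18 = 44, R_n = 276.48 kN/bolt. φR_n = 0.75 × (2×181.44 + 6×276.48) = 1516.3 kN.
Block shear: shear path 2×[30+3×62] = 2×216 mm, A_gv = 6912, A_nv = 2×(216 − 3.5×20)×16 = 4672 mm²; tension across gage: (61 − 1×20)×16 = 656 mm². R_n = min(0.6×450×4672, 0.6×345×6912) + 1.0×450×656 = min(1261.4, 1430.8) + 295.2 = 1556.6 kN. φR_n = 0.75 × 1556.6 = 1167.5 kN.
Tension rupture (net): A_n = (122 − 2×20)×16 = 1312 mm² (U = 1.0, A_e = A_n). φR_n = 0.75 × 450 × 1312 = 442.8 kN.
Tension yield (gross): A_g = 122×16 = 1952 mm². φR_n = 0.90 × 345 × 1952 = 606.1 kN.
Governing: min(565.8, 1516.3, 1167.5, 442.8, 606.1) = 442.8 kN → net-section rupture.

442.8 kN (net-section rupture governs)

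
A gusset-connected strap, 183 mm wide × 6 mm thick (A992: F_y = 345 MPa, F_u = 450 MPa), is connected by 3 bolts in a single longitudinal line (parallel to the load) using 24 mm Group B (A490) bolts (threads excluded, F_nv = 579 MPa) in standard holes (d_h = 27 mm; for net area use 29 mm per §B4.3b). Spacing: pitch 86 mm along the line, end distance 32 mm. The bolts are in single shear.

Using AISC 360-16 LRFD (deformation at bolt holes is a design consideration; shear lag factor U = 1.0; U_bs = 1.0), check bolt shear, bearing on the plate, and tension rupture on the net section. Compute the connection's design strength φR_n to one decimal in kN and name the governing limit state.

Bolt shear: A_b = π(24)²/4 = 452.39 mm². φR_n = 0.75 × 579 × 452.39 × 3 × 1 = 589.4 kN.
Bearing (6 mm plate, F_u = 450 MPa): end bolts L_c = 32 − 27/2 = 18.5, R_n = min(1.2×18.5×6×450, 2.4×24×6×450) = 59.94 kN/bolt; interior L_c = 86 − 27 = 59, R_n = 155.52 kN/bolt. φR_n = 0.75 × (1×59.94 + 2×155.52) = 278.2 kN.
Tension rupture (net): A_n = (183 − 1×29)×6 = 924 mm² (U = 1.0, A_e = A_n). φR_n = 0.75 × 450 × 924 = 311.9 kN.
Governing: min(589.4, 278.2, 311.9) = 278.2 kN → bearing.

278.2 kN (bearing governs)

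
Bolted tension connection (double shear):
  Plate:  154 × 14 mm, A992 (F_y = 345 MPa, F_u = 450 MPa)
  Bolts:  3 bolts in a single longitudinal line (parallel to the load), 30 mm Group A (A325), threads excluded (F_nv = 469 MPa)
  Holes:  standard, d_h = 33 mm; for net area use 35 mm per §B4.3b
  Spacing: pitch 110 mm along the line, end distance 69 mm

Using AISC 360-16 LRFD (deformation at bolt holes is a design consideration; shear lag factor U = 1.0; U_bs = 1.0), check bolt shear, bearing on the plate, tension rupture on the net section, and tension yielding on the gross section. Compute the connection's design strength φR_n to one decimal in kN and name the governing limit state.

562.3 kN (net-section rupture governs)

Bolt shear: A_b = π(30)²/4 = 706.86 mm². φR_n = 0.75 × 469 × 706.86 × 3 × 2 = 1491.8 kN.
Bearing (14 mm plate, F_u = 450 MPa): end bolts L_c = 69 − 33/2 = 52.5, R_n = min(1.2×52.5×14×450, 2.4×30×14×450) = 396.9 kN/bolt; interior L_c = 110 − 33 = 77, R_n = 453.6 kN/bolt. φR_n = 0.75 × (1×396.9 + 2×453.6) = 978.1 kN.
Tension rupture (net): A_n = (154 − 1×35)×14 = 1666 mm² (U = 1.0, A_e = A_n). φR_n = 0.75 × 450 × 1666 = 562.3 kN.
Tension yield (gross): A_g = 154×14 = 2156 mm². φR_n = 0.90 × 345 × 2156 = 669.4 kN.
Governing: min(1491.8, 978.1, 562.3, 669.4) = 562.3 kN → net-section rupture.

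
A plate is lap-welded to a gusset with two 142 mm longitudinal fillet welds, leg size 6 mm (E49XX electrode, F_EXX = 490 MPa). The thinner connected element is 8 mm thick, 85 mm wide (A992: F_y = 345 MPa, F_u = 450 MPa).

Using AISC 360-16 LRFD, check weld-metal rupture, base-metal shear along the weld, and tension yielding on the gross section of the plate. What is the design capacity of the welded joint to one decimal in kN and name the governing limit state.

211.1 kN (gross-section yield governs)

Weld metal: throat = 0.707×6 = 4.242 mm, L = 2×142 = 284 mm. φR_n = 0.75 × 0.6 × 490 × 4.242 × 284 = 265.6 kN.
Base metal shear (8 mm plate): yield φR_n = 1.0×0.6×345×8×284 = 470.3 kN; rupture φR_n = 0.75×0.6×450×8×284 = 460.1 kN; take 460.1 kN (rupture).
Tension yield (gross): A_g = 85×8 = 680 mm². φR_n = 0.90 × 345 × 680 = 211.1 kN.
Governing: min(265.6, 460.1, 211.1) = 211.1 kN → gross-section yield.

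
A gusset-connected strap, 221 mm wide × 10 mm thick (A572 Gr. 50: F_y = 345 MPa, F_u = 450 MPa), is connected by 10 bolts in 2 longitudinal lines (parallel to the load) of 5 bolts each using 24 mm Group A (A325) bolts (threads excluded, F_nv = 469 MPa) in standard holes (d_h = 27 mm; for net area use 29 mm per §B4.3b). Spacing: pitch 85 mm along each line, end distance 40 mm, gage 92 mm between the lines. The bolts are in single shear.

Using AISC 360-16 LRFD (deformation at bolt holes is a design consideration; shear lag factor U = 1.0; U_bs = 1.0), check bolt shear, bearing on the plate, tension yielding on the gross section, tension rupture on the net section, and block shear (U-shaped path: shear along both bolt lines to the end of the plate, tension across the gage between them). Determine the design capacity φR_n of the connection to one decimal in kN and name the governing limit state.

Bolt shear: A_b = π(24)²/4 = 452.39 mm². φR_n = 0.75 × 469 × 452.39 × 10 × 1 = 1591.3 kN.
Bearing (10 mm plate, F_u = 450 MPa): end bolts L_c = 40 − 27/2 = 26.5, R_n = min(1.2×26.5×10×450, 2.4×24×10×450) = 143.1 kN/bolt; interior L_c = 85 − 27 = 58, R_n = 259.2 kN/bolt. φR_n = 0.75 × (2×143.1 + 8×259.2) = 1769.9 kN.
Tension yield (gross): A_g = 221×10 = 2210 mm². φR_n = 0.90 × 345 × 2210 = 686.2 kN.
Tension rupture (net): A_n = (221 − 2×29)×10 = 1630 mm² (U = 1.0, A_e = A_n). φR_n = 0.75 × 450 × 1630 = 550.1 kN.
Block shear: shear path 2×[40+4×85] = 2×380 mm, A_gv = 7600, A_nv = 2×(380 − 4.5×29)×10 = 4990 mm²; tension across gage: (92 − 1×29)×10 = 630 mm². R_n = min(0.6×450×4990, 0.6×345×7600) + 1.0×450×630 = min(1347.3, 1573.2) + 283.5 = 1630.8 kN. φR_n = 0.75 × 1630.8 = 1223.1 kN.
Governing: min(1591.3, 1769.9, 686.2, 550.1, 1223.1) = 550.1 kN → net-section rupture.

550.1 kN (net-section rupture governs)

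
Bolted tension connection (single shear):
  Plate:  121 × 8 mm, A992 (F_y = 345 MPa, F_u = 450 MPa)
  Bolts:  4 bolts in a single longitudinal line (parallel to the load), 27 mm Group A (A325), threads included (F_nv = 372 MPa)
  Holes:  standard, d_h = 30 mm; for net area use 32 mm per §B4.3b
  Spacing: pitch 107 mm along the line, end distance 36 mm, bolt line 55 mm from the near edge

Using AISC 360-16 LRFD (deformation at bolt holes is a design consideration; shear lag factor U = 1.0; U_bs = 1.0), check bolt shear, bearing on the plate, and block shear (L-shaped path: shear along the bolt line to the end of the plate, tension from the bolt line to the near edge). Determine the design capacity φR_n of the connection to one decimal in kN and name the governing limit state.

Bolt shear: A_b = π(27)²/4 = 572.56 mm². φR_n = 0.75 × 372 × 572.56 × 4 × 1 = 639.0 kN.
Bearing (8 mm plate, F_u = 450 MPa): end bolts L_c = 36 − 30/2 = 21, R_n = min(1.2×21×8×450, 2.4×27×8×450) = 90.72 kN/bolt; interior L_c = 107 − 30 = 77, R_n = 233.28 kN/bolt. φR_n = 0.75 × (1×90.72 + 3×233.28) = 592.9 kN.
Block shear: shear path 1×[36+3×107] = 1×357 mm, A_gv = 2856, A_nv = 1×(357 − 3.5×32)×8 = 1960 mm²; tension to near edge: (55 − 0.5×32)×8 = 312 mm². R_n = min(0.6×450×1960, 0.6×345×2856) + 1.0×450×312 = min(529.2, 591.19) + 140.4 = 669.6 kN. φR_n = 0.75 × 669.6 = 502.2 kN.
Governing: min(639.0, 592.9, 502.2) = 502.2 kN → block shear.

502.2 kN (block shear governs)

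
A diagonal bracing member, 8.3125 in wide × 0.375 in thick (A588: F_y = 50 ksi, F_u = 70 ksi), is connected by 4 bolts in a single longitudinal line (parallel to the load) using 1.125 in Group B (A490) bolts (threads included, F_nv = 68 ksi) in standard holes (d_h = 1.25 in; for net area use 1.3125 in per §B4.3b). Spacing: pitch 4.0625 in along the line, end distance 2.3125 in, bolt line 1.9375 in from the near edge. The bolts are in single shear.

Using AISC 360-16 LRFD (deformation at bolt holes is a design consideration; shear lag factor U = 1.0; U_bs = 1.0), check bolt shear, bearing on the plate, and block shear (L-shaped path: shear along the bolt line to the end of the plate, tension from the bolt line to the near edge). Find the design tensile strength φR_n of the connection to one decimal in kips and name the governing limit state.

Bolt shear: A_b = π(1.125)²/4 = 0.99402 in². φR_n = 0.75 × 68 × 0.99402 × 4 × 1 = 202.8 kips.
Bearing (0.375 in plate, F_u = 70 ksi): end bolts L_c = 2.3125 − 1.25/2 = 1.6875, R_n = min(1.2×1.6875×0.375×70, 2.4×1.125×0.375×70) = 53.156 kips/bolt; interior L_c = 4.0625 − 1.25 = 2.8125, R_n = 70.875 kips/bolt. φR_n = 0.75 × (1×53.156 + 3×70.875) = 199.3 kips.
Block shear: shear path 1×[2.3125+3×4.0625] = 1×14.5 in, A_gv = 5.4375, A_nv = 1×(14.5 − 3.5×1.3125)×0.375 = 3.7148 in²; tension to near edge: (1.9375 − 0.5×1.3125)×0.375 = 0.48047 in². R_n = min(0.6×70×3.7148, 0.6×50×5.4375) + 1.0×70×0.48047 = min(156.02, 163.13) + 33.633 = 189.65 kips. φR_n = 0.75 × 189.65 = 142.2 kips.
Governing: min(202.8, 199.3, 142.2) = 142.2 kips → block shear.

142.2 kips (block shear governs)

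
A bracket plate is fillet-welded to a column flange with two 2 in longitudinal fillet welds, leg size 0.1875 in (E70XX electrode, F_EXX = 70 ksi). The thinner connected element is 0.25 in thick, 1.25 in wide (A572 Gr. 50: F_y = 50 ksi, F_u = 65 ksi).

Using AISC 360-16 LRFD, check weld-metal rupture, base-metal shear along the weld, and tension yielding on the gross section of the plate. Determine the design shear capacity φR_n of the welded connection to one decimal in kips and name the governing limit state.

14.1 kips (gross-section yield governs)

Weld metal: throat = 0.707×0.1875 = 0.13256 in, L = 2×2 = 4 in. φR_n = 0.75 × 0.6 × 70 × 0.13256 × 4 = 16.7 kips.
Base metal shear (0.25 in plate): yield φR_n = 1.0×0.6×50×0.25×4 = 30.0 kips; rupture φR_n = 0.75×0.6×65×0.25×4 = 29.3 kips; take 29.3 kips (rupture).
Tension yield (gross): A_g = 1.25×0.25 = 0.3125 in². φR_n = 0.90 × 50 × 0.3125 = 14.1 kips.
Governing: min(16.7, 29.3, 14.1) = 14.1 kips → gross-section yield.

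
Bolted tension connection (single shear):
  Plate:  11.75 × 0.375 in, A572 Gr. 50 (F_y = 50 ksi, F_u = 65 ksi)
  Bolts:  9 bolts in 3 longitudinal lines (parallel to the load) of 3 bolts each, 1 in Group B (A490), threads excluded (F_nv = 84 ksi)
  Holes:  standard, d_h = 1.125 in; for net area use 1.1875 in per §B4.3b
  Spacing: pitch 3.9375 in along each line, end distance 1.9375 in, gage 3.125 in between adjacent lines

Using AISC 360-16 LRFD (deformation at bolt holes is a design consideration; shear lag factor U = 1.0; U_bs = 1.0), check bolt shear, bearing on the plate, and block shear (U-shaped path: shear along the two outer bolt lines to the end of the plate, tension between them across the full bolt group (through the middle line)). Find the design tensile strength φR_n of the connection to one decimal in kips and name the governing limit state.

Bolt shear: A_b = π(1)²/4 = 0.7854 in². φR_n = 0.75 × 84 × 0.7854 × 9 × 1 = 445.3 kips.
Bearing (0.375 in plate, F_u = 65 ksi): end bolts L_c = 1.9375 − 1.125/2 = 1.375, R_n = min(1.2×1.375×0.375×65, 2.4×1×0.375×65) = 40.219 kips/bolt; interior L_c = 3.9375 − 1.125 = 2.8125, R_n = 58.5 kips/bolt. φR_n = 0.75 × (3×40.219 + 6×58.5) = 353.7 kips.
Block shear: shear path 2×[1.9375+2×3.9375] = 2×9.8125 in, A_gv = 7.3594, A_nv = 2×(9.8125 − 2.5×1.1875)×0.375 = 5.1328 in²; tension across gage: (6.25 − 2×1.1875)×0.375 = 1.4531 in². R_n = min(0.6×65×5.1328, 0.6×50×7.3594) + 1.0×65×1.4531 = min(200.18, 220.78) + 94.452 = 294.63 kips. φR_n = 0.75 × 294.63 = 221.0 kips.
Governing: min(445.3, 353.7, 221.0) = 221.0 kips → block shear.

221.0 kips (block shear governs)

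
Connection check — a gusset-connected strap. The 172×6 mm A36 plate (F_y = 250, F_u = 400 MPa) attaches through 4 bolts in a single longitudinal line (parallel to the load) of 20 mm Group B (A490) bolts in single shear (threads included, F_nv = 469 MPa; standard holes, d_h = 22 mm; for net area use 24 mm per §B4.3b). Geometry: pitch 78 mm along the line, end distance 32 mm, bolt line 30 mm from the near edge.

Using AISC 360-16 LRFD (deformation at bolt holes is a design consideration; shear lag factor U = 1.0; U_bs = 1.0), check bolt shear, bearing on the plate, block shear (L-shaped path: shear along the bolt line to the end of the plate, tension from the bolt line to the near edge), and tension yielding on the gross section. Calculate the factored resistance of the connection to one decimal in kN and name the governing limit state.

Bolt shear: A_b = π(20)²/4 = 314.16 mm². φR_n = 0.75 × 469 × 314.16 × 4 × 1 = 442.0 kN.
Bearing (6 mm plate, F_u = 400 MPa): end bolts L_c = 32 − 22/2 = 21, R_n = min(1.2×21×6×400, 2.4×20×6×400) = 60.48 kN/bolt; interior L_c = 78 − 22 = 56, R_n = 115.2 kN/bolt. φR_n = 0.75 × (1×60.48 + 3×115.2) = 304.6 kN.
Block shear: shear path 1×[32+3×78] = 1×266 mm, A_gv = 1596, A_nv = 1×(266 − 3.5×24)×6 = 1092 mm²; tension to near edge: (30 − 0.5×24)×6 = 108 mm². R_n = min(0.6×400×1092, 0.6×250×1596) + 1.0×400×108 = min(262.08, 239.4) + 43.2 = 282.6 kN. φR_n = 0.75 × 282.6 = 212.0 kN.
Tension yield (gross): A_g = 172×6 = 1032 mm². φR_n = 0.90 × 250 × 1032 = 232.2 kN.
Governing: min(442.0, 304.6, 212.0, 232.2) = 212.0 kN → block shear.

212.0 kN (block shear governs)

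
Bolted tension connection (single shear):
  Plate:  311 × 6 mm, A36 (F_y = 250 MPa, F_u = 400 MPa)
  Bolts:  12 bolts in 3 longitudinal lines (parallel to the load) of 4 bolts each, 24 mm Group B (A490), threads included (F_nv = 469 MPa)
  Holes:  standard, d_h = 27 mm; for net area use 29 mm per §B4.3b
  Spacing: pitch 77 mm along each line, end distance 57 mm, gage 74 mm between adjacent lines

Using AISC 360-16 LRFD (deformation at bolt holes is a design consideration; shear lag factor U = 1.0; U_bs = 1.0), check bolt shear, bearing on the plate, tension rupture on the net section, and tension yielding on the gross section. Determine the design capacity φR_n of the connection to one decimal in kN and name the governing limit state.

403.2 kN (net-section rupture governs)

Bolt shear: A_b = π(24)²/4 = 452.39 mm². φR_n = 0.75 × 469 × 452.39 × 12 × 1 = 1909.5 kN.
Bearing (6 mm plate, F_u = 400 MPa): end bolts L_c = 57 − 27/2 = 43.5, R_n = min(1.2×43.5×6×400, 2.4×24×6×400) = 125.28 kN/bolt; interior L_c = 77 − 27 = 50, R_n = 138.24 kN/bolt. φR_n = 0.75 × (3×125.28 + 9×138.24) = 1215.0 kN.
Tension rupture (net): A_n = (311 − 3×29)×6 = 1344 mm² (U = 1.0, A_e = A_n). φR_n = 0.75 × 400 × 1344 = 403.2 kN.
Tension yield (gross): A_g = 311×6 = 1866 mm². φR_n = 0.90 × 250 × 1866 = 419.9 kN.
Governing: min(1909.5, 1215.0, 403.2, 419.9) = 403.2 kN → net-section rupture.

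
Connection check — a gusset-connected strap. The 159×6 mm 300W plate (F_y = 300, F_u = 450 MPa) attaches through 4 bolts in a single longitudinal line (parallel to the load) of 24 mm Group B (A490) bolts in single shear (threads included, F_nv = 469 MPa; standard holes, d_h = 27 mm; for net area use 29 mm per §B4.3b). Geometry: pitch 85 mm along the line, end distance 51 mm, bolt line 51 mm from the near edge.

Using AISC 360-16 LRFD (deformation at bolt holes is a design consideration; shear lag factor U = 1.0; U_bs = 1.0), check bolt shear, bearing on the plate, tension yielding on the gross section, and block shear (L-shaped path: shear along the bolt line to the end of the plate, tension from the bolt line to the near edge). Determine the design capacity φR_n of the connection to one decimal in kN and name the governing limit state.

Bolt shear: A_b = π(24)²/4 = 452.39 mm². φR_n = 0.75 × 469 × 452.39 × 4 × 1 = 636.5 kN.
Bearing (6 mm plate, F_u = 450 MPa): end bolts L_c = 51 − 27/2 = 37.5, R_n = min(1.2×37.5×6×450, 2.4×24×6×450) = 121.5 kN/bolt; interior L_c = 85 − 27 = 58, R_n = 155.52 kN/bolt. φR_n = 0.75 × (1×121.5 + 3×155.52) = 441.0 kN.
Tension yield (gross): A_g = 159×6 = 954 mm². φR_n = 0.90 × 300 × 954 = 257.6 kN.
Block shear: shear path 1×[51+3×85] = 1×306 mm, A_gv = 1836, A_nv = 1×(306 − 3.5×29)×6 = 1227 mm²; tension to near edge: (51 − 0.5×29)×6 = 219 mm². R_n = min(0.6×450×1227, 0.6×300×1836) + 1.0×450×219 = min(331.29, 330.48) + 98.55 = 429.03 kN. φR_n = 0.75 × 429.03 = 321.8 kN.
Governing: min(636.5, 441.0, 257.6, 321.8) = 257.6 kN → gross-section yield.

257.6 kN (gross-section yield governs)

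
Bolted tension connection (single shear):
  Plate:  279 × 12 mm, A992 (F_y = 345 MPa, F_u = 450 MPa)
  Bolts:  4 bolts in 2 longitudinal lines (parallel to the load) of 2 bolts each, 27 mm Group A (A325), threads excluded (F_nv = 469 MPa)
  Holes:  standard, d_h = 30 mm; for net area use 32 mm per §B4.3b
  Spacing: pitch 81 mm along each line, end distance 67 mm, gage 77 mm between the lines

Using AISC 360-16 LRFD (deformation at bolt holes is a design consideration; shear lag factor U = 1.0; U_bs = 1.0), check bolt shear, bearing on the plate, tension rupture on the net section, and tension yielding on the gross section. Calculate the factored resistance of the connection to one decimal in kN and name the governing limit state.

Bolt shear: A_b = π(27)²/4 = 572.56 mm². φR_n = 0.75 × 469 × 572.56 × 4 × 1 = 805.6 kN.
Bearing (12 mm plate, F_u = 450 MPa): end bolts L_c = 67 − 30/2 = 52, R_n = min(1.2×52×12×450, 2.4×27×12×450) = 336.96 kN/bolt; interior L_c = 81 − 30 = 51, R_n = 330.48 kN/bolt. φR_n = 0.75 × (2×336.96 + 2×330.48) = 1001.2 kN.
Tension rupture (net): A_n = (279 − 2×32)×12 = 2580 mm² (U = 1.0, A_e = A_n). φR_n = 0.75 × 450 × 2580 = 870.8 kN.
Tension yield (gross): A_g = 279×12 = 3348 mm². φR_n = 0.90 × 345 × 3348 = 1039.6 kN.
Governing: min(805.6, 1001.2, 870.8, 1039.6) = 805.6 kN → bolt shear.

805.6 kN (bolt shear governs)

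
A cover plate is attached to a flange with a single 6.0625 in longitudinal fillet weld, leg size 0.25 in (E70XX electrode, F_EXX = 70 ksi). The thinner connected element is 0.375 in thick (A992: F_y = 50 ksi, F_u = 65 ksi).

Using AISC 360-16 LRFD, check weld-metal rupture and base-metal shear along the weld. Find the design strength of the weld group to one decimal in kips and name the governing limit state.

Weld metal: throat = 0.707×0.25 = 0.17675 in, L = 6.0625 in. φR_n = 0.75 × 0.6 × 70 × 0.17675 × 6.0625 = 33.8 kips.
Base metal shear (0.375 in plate): yield φR_n = 1.0×0.6×50×0.375×6.0625 = 68.2 kips; rupture φR_n = 0.75×0.6×65×0.375×6.0625 = 66.5 kips; take 66.5 kips (rupture).
Governing: min(33.8, 66.5) = 33.8 kips → weld metal.

33.8 kips (weld metal governs)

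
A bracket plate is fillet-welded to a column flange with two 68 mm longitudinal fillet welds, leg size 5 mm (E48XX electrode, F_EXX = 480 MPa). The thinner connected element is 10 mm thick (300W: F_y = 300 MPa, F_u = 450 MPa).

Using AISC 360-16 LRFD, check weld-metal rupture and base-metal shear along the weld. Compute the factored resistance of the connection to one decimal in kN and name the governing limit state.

103.8 kN (weld metal governs)

Weld metal: throat = 0.707×5 = 3.535 mm, L = 2×68 = 136 mm. φR_n = 0.75 × 0.6 × 480 × 3.535 × 136 = 103.8 kN.
Base metal shear (10 mm plate): yield φR_n = 1.0×0.6×300×10×136 = 244.8 kN; rupture φR_n = 0.75×0.6×450×10×136 = 275.4 kN; take 244.8 kN (yield).
Governing: min(103.8, 244.8) = 103.8 kN → weld metal.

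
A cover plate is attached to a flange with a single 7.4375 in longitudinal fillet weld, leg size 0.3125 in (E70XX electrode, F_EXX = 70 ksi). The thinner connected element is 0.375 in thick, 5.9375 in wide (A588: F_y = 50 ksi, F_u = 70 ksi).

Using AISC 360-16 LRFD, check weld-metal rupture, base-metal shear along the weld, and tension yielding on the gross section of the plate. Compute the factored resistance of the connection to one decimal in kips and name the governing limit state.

Weld metal: throat = 0.707×0.3125 = 0.22094 in, L = 7.4375 in. φR_n = 0.75 × 0.6 × 70 × 0.22094 × 7.4375 = 51.8 kips.
Base metal shear (0.375 in plate): yield φR_n = 1.0×0.6×50×0.375×7.4375 = 83.7 kips; rupture φR_n = 0.75×0.6×70×0.375×7.4375 = 87.9 kips; take 83.7 kips (yield).
Tension yield (gross): A_g = 5.9375×0.375 = 2.2266 in². φR_n = 0.90 × 50 × 2.2266 = 100.2 kips.
Governing: min(51.8, 83.7, 100.2) = 51.8 kips → weld metal.

51.8 kips (weld metal governs)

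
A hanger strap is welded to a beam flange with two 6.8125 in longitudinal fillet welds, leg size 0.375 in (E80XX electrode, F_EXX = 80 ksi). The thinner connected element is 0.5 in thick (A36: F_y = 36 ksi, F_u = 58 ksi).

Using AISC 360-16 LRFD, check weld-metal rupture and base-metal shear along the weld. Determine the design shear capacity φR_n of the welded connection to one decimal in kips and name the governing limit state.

Weld metal: throat = 0.707×0.375 = 0.26513 in, L = 2×6.8125 = 13.625 in. φR_n = 0.75 × 0.6 × 80 × 0.26513 × 13.625 = 130.0 kips.
Base metal shear (0.5 in plate): yield φR_n = 1.0×0.6×36×0.5×13.625 = 147.2 kips; rupture φR_n = 0.75×0.6×58×0.5×13.625 = 177.8 kips; take 147.2 kips (yield).
Governing: min(130.0, 147.2) = 130.0 kips → weld metal.

130.0 kips (weld metal governs)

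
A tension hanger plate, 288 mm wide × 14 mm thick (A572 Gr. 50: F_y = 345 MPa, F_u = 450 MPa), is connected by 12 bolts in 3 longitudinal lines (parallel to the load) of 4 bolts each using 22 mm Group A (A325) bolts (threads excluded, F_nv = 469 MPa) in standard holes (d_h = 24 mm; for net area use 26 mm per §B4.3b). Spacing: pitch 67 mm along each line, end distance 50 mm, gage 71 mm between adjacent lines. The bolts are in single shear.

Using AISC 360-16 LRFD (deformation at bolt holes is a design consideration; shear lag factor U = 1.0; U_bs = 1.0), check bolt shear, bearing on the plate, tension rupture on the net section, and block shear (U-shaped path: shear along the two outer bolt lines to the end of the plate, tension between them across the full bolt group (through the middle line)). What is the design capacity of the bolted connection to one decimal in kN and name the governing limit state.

992.3 kN (net-section rupture governs)

Bolt shear: A_b = π(22)²/4 = 380.13 mm². φR_n = 0.75 × 469 × 380.13 × 12 × 1 = 1604.5 kN.
Bearing (14 mm plate, F_u = 450 MPa): end bolts L_c = 50 − 24/2 = 38, R_n = min(1.2×38×14×450, 2.4×22×14×450) = 287.28 kN/bolt; interior L_c = 67 − 24 = 43, R_n = 325.08 kN/bolt. φR_n = 0.75 × (3×287.28 + 9×325.08) = 2840.7 kN.
Tension rupture (net): A_n = (288 − 3×26)×14 = 2940 mm² (U = 1.0, A_e = A_n). φR_n = 0.75 × 450 × 2940 = 992.3 kN.
Block shear: shear path 2×[50+3×67] = 2×251 mm, A_gv = 7028, A_nv = 2×(251 − 3.5×26)×14 = 4480 mm²; tension across gage: (142 − 2×26)×14 = 1260 mm². R_n = min(0.6×450×4480, 0.6×345×7028) + 1.0×450×1260 = min(1209.6, 1454.8) + 567 = 1776.6 kN. φR_n = 0.75 × 1776.6 = 1332.5 kN.
Governing: min(1604.5, 2840.7, 992.3, 1332.5) = 992.3 kN → net-section rupture.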